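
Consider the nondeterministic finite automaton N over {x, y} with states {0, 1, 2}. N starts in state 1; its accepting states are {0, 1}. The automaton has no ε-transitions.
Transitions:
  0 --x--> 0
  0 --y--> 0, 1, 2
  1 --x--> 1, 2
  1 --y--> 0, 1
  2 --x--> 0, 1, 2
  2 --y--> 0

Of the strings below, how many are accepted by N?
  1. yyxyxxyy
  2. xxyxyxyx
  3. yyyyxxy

3

yyxyxxyy: accepted
xxyxyxyx: accepted
yyyyxxy: accepted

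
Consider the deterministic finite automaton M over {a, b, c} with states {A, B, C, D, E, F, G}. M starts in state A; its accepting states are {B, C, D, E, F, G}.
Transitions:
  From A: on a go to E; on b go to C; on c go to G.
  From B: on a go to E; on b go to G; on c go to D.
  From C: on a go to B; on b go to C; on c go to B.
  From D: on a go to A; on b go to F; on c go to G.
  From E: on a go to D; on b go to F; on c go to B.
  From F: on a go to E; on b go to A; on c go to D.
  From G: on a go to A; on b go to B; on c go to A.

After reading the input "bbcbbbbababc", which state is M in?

D

A --b--> C
C --b--> C
C --c--> B
B --b--> G
G --b--> B
B --b--> G
G --b--> B
B --a--> E
E --b--> F
F --a--> E
E --b--> F
F --c--> D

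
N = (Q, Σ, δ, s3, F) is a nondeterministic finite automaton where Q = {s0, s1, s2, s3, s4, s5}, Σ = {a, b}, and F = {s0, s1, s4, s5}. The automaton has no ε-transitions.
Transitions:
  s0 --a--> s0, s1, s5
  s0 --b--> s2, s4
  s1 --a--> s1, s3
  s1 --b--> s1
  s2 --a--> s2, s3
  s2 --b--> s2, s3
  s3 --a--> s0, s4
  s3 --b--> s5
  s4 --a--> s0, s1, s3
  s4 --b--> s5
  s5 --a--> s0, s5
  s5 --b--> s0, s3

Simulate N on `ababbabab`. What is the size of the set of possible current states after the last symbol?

Start: {s3}
read a: {s0, s4}
read b: {s2, s4, s5}
read a: {s0, s1, s2, s3, s5}
read b: {s0, s1, s2, s3, s4, s5}
read b: {s0, s1, s2, s3, s4, s5}
read a: {s0, s1, s2, s3, s4, s5}
read b: {s0, s1, s2, s3, s4, s5}
read a: {s0, s1, s2, s3, s4, s5}
read b: {s0, s1, s2, s3, s4, s5}
Final reachable set {s0, s1, s2, s3, s4, s5} has 6 states.

6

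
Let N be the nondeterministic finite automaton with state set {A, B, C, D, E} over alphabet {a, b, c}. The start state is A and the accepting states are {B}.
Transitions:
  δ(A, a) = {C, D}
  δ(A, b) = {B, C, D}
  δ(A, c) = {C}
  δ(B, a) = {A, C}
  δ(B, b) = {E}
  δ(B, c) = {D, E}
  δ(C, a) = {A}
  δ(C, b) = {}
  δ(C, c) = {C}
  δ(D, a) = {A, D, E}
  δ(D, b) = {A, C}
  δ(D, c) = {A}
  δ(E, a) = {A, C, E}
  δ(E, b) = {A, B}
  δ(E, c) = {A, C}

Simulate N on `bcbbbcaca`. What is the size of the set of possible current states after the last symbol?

Start: {A}
read b: {B, C, D}
read c: {A, C, D, E}
read b: {A, B, C, D}
read b: {A, B, C, D, E}
read b: {A, B, C, D, E}
read c: {A, C, D, E}
read a: {A, C, D, E}
read c: {A, C}
read a: {A, C, D}
Final reachable set {A, C, D} has 3 states.

3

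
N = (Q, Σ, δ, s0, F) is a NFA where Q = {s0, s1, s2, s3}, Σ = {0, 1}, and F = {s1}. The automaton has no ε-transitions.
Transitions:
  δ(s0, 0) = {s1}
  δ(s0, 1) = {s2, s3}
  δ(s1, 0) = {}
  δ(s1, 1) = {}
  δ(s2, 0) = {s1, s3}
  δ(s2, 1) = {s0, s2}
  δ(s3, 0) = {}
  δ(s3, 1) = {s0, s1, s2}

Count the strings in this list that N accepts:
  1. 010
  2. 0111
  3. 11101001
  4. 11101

1

010: rejected
0111: rejected
11101001: rejected
11101: accepted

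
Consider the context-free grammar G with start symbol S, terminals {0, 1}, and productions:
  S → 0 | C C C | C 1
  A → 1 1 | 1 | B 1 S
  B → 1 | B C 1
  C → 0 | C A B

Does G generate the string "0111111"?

yes

S ⇒ C1 ⇒ CAB1 ⇒ CABAB1 ⇒ 0ABAB1 ⇒ 01BAB1 ⇒ 011AB1 ⇒ 01111B1 ⇒ 0111111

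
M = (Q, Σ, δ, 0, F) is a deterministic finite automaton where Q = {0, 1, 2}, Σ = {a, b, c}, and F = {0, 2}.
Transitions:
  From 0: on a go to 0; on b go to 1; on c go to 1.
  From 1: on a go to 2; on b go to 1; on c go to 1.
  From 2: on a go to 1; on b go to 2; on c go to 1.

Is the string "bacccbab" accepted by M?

0 --b--> 1
1 --a--> 2
2 --c--> 1
1 --c--> 1
1 --c--> 1
1 --b--> 1
1 --a--> 2
2 --b--> 2
End in state 2, which is an accepting state.

accepted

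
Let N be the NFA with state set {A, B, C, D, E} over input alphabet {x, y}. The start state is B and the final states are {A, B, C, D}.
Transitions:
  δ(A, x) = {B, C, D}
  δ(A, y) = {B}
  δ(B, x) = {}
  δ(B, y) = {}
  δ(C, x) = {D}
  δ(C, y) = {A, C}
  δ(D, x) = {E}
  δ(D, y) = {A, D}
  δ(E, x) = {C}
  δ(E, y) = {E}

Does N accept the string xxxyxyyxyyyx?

rejected

Start: {B}
read x: {}
The reachable set is empty and stays empty for the remaining 11 symbols.
Reachable ∩ accepting = {} — empty.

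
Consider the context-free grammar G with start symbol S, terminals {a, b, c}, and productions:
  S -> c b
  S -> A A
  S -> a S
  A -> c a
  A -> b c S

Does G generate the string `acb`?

S ⇒ aS ⇒ acb

yes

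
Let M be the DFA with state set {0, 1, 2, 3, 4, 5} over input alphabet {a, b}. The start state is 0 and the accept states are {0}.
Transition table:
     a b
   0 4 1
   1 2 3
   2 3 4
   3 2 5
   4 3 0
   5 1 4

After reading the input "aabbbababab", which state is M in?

0 --a--> 4
4 --a--> 3
3 --b--> 5
5 --b--> 4
4 --b--> 0
0 --a--> 4
4 --b--> 0
0 --a--> 4
4 --b--> 0
0 --a--> 4
4 --b--> 0

0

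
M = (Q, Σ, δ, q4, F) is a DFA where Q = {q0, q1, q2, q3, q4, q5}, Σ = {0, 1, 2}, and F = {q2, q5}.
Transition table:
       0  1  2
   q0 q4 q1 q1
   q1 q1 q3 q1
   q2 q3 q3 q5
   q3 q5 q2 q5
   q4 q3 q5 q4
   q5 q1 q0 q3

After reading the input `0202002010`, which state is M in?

q5

q4 --0--> q3
q3 --2--> q5
q5 --0--> q1
q1 --2--> q1
q1 --0--> q1
q1 --0--> q1
q1 --2--> q1
q1 --0--> q1
q1 --1--> q3
q3 --0--> q5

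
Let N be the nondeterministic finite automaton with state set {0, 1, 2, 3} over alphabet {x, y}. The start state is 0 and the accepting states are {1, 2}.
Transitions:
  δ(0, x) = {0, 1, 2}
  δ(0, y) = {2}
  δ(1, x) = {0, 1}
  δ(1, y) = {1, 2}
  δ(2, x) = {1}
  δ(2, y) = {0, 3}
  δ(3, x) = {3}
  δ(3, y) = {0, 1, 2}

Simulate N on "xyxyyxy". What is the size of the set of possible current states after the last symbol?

Start: {0}
read x: {0, 1, 2}
read y: {0, 1, 2, 3}
read x: {0, 1, 2, 3}
read y: {0, 1, 2, 3}
read y: {0, 1, 2, 3}
read x: {0, 1, 2, 3}
read y: {0, 1, 2, 3}
Final reachable set {0, 1, 2, 3} has 4 states.

4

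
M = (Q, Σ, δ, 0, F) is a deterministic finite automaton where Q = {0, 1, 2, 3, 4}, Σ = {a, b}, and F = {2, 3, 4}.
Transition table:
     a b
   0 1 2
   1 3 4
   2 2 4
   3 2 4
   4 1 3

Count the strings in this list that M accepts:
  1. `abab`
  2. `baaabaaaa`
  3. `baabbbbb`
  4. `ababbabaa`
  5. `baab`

5

`abab`: accepted
`baaabaaaa`: accepted
`baabbbbb`: accepted
`ababbabaa`: accepted
`baab`: accepted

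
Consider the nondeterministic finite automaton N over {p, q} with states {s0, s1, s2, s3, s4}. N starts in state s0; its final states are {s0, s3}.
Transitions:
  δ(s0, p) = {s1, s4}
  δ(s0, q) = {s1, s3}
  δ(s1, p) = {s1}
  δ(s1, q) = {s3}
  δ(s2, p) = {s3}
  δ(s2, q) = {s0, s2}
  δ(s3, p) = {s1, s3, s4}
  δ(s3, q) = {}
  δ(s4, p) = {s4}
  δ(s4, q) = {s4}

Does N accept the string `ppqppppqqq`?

rejected

Start: {s0}
read p: {s1, s4}
read p: {s1, s4}
read q: {s3, s4}
read p: {s1, s3, s4}
read p: {s1, s3, s4}
read p: {s1, s3, s4}
read p: {s1, s3, s4}
read q: {s3, s4}
read q: {s4}
read q: {s4}
Reachable ∩ accepting = {} — empty.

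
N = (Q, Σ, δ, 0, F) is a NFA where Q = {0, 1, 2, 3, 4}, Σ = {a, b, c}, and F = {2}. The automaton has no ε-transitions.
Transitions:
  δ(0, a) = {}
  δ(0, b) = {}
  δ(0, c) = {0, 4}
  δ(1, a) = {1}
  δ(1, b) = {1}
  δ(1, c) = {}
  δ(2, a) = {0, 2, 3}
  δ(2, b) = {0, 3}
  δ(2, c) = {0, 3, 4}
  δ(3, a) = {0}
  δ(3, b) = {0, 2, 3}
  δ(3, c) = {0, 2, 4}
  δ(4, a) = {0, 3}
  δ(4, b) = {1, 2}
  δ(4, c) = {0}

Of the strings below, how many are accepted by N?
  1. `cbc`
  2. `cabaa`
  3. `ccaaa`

`cbc`: rejected
`cabaa`: accepted
`ccaaa`: rejected

1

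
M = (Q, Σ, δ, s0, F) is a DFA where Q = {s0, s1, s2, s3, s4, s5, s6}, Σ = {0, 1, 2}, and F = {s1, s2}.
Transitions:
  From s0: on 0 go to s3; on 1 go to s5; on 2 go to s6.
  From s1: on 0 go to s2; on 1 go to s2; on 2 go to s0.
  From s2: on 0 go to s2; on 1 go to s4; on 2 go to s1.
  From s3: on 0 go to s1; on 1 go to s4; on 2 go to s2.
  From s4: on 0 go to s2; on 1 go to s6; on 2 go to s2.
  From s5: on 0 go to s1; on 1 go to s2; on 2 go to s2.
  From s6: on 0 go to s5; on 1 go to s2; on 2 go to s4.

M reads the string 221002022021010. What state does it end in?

s2

s0 --2--> s6
s6 --2--> s4
s4 --1--> s6
s6 --0--> s5
s5 --0--> s1
s1 --2--> s0
s0 --0--> s3
s3 --2--> s2
s2 --2--> s1
s1 --0--> s2
s2 --2--> s1
s1 --1--> s2
s2 --0--> s2
s2 --1--> s4
s4 --0--> s2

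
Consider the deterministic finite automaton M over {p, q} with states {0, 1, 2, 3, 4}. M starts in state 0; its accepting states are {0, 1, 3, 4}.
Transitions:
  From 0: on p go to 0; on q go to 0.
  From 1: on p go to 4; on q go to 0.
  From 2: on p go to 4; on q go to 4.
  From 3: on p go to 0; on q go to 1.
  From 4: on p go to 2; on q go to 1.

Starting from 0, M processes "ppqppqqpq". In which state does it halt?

0

0 --p--> 0
0 --p--> 0
0 --q--> 0
0 --p--> 0
0 --p--> 0
0 --q--> 0
0 --q--> 0
0 --p--> 0
0 --q--> 0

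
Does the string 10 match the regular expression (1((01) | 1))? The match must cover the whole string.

no

No split of 10 into u·v has 1 matching u and ((01)|1) matching v.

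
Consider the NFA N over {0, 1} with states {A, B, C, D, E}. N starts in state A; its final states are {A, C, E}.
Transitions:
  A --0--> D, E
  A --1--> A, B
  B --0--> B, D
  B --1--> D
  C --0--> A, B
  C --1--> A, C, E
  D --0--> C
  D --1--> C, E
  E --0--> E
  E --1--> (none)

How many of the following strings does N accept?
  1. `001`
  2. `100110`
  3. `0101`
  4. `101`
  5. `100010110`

`001`: accepted
`100110`: accepted
`0101`: accepted
`101`: accepted
`100010110`: accepted

5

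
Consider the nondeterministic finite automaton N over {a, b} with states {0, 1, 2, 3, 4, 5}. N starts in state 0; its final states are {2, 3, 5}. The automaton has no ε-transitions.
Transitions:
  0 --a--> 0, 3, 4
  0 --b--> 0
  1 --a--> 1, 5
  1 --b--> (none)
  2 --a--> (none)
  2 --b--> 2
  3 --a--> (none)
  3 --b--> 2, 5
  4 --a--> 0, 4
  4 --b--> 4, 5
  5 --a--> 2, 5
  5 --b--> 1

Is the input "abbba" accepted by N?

accepted

Start: {0}
read a: {0, 3, 4}
read b: {0, 2, 4, 5}
read b: {0, 1, 2, 4, 5}
read b: {0, 1, 2, 4, 5}
read a: {0, 1, 2, 3, 4, 5}
Reachable ∩ accepting = {2, 3, 5} — nonempty.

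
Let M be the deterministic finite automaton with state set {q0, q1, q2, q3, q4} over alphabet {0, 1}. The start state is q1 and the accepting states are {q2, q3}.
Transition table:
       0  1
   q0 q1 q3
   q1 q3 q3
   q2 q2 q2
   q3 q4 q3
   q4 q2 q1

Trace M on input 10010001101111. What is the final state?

q1 --1--> q3
q3 --0--> q4
q4 --0--> q2
q2 --1--> q2
q2 --0--> q2
q2 --0--> q2
q2 --0--> q2
q2 --1--> q2
q2 --1--> q2
q2 --0--> q2
q2 --1--> q2
q2 --1--> q2
q2 --1--> q2
q2 --1--> q2

q2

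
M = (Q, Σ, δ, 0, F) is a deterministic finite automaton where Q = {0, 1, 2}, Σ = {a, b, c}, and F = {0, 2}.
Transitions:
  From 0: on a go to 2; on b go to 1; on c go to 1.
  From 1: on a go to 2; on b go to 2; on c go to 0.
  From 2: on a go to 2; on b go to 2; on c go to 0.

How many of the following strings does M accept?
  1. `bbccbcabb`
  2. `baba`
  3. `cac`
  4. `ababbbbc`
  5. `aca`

5

`bbccbcabb`: accepted
`baba`: accepted
`cac`: accepted
`ababbbbc`: accepted
`aca`: accepted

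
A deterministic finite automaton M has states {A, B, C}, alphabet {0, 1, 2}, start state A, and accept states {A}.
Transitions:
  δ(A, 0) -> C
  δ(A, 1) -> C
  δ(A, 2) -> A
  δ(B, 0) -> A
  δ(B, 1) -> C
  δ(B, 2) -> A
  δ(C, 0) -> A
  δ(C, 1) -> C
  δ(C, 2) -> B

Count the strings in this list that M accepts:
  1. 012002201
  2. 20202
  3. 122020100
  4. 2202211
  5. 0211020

012002201: rejected
20202: accepted
122020100: rejected
2202211: rejected
0211020: rejected

1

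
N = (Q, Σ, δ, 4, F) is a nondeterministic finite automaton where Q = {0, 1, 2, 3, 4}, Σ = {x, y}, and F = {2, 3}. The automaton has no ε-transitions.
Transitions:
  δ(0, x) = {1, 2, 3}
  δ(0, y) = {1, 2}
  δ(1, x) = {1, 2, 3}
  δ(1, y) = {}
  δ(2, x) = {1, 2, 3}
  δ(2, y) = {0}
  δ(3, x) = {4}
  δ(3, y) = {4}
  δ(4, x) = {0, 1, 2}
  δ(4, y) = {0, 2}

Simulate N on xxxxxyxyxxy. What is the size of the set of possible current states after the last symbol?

3

Start: {4}
read x: {0, 1, 2}
read x: {1, 2, 3}
read x: {1, 2, 3, 4}
read x: {0, 1, 2, 3, 4}
read x: {0, 1, 2, 3, 4}
read y: {0, 1, 2, 4}
read x: {0, 1, 2, 3}
read y: {0, 1, 2, 4}
read x: {0, 1, 2, 3}
read x: {1, 2, 3, 4}
read y: {0, 2, 4}
Final reachable set {0, 2, 4} has 3 states.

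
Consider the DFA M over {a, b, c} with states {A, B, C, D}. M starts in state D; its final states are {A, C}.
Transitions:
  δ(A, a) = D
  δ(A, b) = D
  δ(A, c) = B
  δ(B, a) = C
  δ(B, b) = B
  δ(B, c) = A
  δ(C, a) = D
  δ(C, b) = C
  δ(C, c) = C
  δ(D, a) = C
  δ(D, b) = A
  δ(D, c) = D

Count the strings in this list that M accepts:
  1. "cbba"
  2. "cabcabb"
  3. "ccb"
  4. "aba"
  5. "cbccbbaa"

"cbba": accepted
"cabcabb": rejected
"ccb": accepted
"aba": rejected
"cbccbbaa": accepted

3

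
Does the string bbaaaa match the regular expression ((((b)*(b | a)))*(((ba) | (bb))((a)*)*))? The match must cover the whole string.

yes

Split as ε·bbaaaa: (((b)*(b|a)))* matches ε and (((ba)|(bb))((a)*)*) matches bbaaaa.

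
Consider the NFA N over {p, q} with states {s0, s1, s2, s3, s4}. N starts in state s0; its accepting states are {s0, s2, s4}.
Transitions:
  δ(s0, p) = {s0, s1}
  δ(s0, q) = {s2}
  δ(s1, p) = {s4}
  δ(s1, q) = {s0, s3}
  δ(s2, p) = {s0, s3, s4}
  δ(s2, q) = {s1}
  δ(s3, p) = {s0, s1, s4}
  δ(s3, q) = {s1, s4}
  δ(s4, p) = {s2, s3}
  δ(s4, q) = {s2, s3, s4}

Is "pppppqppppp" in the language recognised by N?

accepted

Start: {s0}
read p: {s0, s1}
read p: {s0, s1, s4}
read p: {s0, s1, s2, s3, s4}
read p: {s0, s1, s2, s3, s4}
read p: {s0, s1, s2, s3, s4}
read q: {s0, s1, s2, s3, s4}
read p: {s0, s1, s2, s3, s4}
read p: {s0, s1, s2, s3, s4}
read p: {s0, s1, s2, s3, s4}
read p: {s0, s1, s2, s3, s4}
read p: {s0, s1, s2, s3, s4}
Reachable ∩ accepting = {s0, s2, s4} — nonempty.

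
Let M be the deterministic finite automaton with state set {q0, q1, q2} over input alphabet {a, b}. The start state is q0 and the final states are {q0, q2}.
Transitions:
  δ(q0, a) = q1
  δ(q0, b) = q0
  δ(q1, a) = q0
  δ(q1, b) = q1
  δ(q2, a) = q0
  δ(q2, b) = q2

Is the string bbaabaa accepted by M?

accepted

q0 --b--> q0
q0 --b--> q0
q0 --a--> q1
q1 --a--> q0
q0 --b--> q0
q0 --a--> q1
q1 --a--> q0
End in state q0, which is an accepting state.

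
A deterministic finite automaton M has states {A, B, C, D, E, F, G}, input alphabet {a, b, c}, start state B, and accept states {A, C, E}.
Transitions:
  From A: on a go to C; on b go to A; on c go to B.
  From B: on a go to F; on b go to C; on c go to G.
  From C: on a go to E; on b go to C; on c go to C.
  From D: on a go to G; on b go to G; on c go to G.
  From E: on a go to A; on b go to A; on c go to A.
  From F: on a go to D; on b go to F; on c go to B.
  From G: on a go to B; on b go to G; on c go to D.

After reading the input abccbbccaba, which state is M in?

E

B --a--> F
F --b--> F
F --c--> B
B --c--> G
G --b--> G
G --b--> G
G --c--> D
D --c--> G
G --a--> B
B --b--> C
C --a--> E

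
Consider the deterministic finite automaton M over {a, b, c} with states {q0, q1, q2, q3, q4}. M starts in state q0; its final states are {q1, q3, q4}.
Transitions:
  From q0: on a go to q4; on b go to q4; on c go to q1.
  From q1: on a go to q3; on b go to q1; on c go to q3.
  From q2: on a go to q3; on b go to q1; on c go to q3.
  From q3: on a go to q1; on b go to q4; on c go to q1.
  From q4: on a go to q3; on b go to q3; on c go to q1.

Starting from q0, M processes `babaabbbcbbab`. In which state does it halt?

q1

q0 --b--> q4
q4 --a--> q3
q3 --b--> q4
q4 --a--> q3
q3 --a--> q1
q1 --b--> q1
q1 --b--> q1
q1 --b--> q1
q1 --c--> q3
q3 --b--> q4
q4 --b--> q3
q3 --a--> q1
q1 --b--> q1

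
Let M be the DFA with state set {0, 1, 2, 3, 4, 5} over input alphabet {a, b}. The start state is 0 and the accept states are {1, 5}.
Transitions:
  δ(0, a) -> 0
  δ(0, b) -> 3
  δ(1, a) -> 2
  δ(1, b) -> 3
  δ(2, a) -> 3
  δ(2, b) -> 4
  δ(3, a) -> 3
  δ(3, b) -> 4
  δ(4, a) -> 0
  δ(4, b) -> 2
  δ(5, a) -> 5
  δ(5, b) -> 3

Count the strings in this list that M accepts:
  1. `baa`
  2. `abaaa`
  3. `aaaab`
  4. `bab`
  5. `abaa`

0

`baa`: rejected
`abaaa`: rejected
`aaaab`: rejected
`bab`: rejected
`abaa`: rejected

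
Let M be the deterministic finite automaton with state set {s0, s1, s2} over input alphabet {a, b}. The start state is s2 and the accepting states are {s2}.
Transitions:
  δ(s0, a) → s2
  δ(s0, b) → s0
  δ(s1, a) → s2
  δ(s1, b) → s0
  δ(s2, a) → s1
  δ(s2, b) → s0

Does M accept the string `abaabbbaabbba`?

accepted

s2 --a--> s1
s1 --b--> s0
s0 --a--> s2
s2 --a--> s1
s1 --b--> s0
s0 --b--> s0
s0 --b--> s0
s0 --a--> s2
s2 --a--> s1
s1 --b--> s0
s0 --b--> s0
s0 --b--> s0
s0 --a--> s2
End in state s2, which is an accepting state.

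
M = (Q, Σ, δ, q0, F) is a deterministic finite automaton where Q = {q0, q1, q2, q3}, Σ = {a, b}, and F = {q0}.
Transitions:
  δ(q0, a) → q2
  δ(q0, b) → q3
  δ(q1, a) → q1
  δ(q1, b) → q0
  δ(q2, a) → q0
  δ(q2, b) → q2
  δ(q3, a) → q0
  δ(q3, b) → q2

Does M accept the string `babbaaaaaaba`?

q0 --b--> q3
q3 --a--> q0
q0 --b--> q3
q3 --b--> q2
q2 --a--> q0
q0 --a--> q2
q2 --a--> q0
q0 --a--> q2
q2 --a--> q0
q0 --a--> q2
q2 --b--> q2
q2 --a--> q0
End in state q0, which is an accepting state.

accepted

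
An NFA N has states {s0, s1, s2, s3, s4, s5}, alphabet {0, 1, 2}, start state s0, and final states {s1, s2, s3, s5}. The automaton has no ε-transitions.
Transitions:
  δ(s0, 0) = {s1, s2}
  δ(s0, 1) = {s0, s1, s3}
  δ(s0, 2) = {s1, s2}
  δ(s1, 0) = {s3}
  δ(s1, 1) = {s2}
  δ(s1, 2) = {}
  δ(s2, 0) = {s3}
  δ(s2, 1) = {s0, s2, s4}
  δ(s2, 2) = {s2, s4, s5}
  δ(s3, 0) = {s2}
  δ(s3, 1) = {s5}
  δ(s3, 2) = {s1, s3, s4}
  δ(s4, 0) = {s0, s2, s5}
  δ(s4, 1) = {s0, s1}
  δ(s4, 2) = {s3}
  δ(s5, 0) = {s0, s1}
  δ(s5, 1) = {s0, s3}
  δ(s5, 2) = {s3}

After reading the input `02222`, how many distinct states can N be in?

5

Start: {s0}
read 0: {s1, s2}
read 2: {s2, s4, s5}
read 2: {s2, s3, s4, s5}
read 2: {s1, s2, s3, s4, s5}
read 2: {s1, s2, s3, s4, s5}
Final reachable set {s1, s2, s3, s4, s5} has 5 states.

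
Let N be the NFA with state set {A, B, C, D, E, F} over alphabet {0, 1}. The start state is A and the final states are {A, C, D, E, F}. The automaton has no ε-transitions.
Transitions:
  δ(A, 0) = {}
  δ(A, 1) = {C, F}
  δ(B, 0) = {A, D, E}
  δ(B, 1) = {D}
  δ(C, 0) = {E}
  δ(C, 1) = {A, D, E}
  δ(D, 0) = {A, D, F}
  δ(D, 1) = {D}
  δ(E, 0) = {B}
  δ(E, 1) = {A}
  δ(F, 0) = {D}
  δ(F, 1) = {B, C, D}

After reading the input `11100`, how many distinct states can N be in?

5

Start: {A}
read 1: {C, F}
read 1: {A, B, C, D, E}
read 1: {A, C, D, E, F}
read 0: {A, B, D, E, F}
read 0: {A, B, D, E, F}
Final reachable set {A, B, D, E, F} has 5 states.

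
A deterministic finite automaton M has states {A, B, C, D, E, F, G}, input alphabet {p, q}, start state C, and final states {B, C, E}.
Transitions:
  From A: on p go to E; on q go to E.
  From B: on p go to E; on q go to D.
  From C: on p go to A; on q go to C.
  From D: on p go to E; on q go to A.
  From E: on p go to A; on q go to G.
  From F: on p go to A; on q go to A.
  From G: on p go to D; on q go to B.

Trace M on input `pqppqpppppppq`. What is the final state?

E

C --p--> A
A --q--> E
E --p--> A
A --p--> E
E --q--> G
G --p--> D
D --p--> E
E --p--> A
A --p--> E
E --p--> A
A --p--> E
E --p--> A
A --q--> E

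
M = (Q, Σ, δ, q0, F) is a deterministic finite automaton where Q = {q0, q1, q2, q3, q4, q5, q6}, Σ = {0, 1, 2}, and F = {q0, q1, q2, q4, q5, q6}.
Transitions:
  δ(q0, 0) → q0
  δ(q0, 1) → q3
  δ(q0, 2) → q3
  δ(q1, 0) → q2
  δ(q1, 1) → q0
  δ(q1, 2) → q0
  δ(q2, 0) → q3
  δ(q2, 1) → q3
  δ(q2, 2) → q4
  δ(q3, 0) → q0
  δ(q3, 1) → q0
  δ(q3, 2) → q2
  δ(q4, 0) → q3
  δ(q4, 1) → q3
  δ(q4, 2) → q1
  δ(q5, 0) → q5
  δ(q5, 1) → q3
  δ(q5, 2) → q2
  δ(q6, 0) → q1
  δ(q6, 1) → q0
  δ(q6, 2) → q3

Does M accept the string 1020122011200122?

accepted

q0 --1--> q3
q3 --0--> q0
q0 --2--> q3
q3 --0--> q0
q0 --1--> q3
q3 --2--> q2
q2 --2--> q4
q4 --0--> q3
q3 --1--> q0
q0 --1--> q3
q3 --2--> q2
q2 --0--> q3
q3 --0--> q0
q0 --1--> q3
q3 --2--> q2
q2 --2--> q4
End in state q4, which is an accepting state.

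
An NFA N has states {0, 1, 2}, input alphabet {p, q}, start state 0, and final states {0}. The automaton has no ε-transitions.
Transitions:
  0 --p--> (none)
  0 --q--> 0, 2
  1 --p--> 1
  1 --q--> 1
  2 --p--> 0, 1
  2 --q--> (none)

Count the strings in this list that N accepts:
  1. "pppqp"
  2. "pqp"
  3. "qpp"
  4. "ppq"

0

"pppqp": rejected
"pqp": rejected
"qpp": rejected
"ppq": rejected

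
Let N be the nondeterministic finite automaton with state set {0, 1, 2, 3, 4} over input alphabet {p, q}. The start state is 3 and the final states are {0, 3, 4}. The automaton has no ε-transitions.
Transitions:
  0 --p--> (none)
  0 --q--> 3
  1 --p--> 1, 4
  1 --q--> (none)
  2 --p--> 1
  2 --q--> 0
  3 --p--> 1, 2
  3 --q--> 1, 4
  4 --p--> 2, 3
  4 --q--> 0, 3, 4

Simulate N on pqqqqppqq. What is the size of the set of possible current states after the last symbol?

4

Start: {3}
read p: {1, 2}
read q: {0}
read q: {3}
read q: {1, 4}
read q: {0, 3, 4}
read p: {1, 2, 3}
read p: {1, 2, 4}
read q: {0, 3, 4}
read q: {0, 1, 3, 4}
Final reachable set {0, 1, 3, 4} has 4 states.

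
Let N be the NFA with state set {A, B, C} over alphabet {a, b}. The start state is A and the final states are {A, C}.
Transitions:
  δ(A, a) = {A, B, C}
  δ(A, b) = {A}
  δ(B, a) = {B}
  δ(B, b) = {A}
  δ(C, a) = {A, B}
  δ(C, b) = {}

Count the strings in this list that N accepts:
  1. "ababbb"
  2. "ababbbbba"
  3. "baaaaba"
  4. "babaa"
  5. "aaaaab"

5

"ababbb": accepted
"ababbbbba": accepted
"baaaaba": accepted
"babaa": accepted
"aaaaab": accepted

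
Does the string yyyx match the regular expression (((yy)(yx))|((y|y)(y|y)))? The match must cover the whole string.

yes

The left alternative ((yy)(yx)) matches yyyx.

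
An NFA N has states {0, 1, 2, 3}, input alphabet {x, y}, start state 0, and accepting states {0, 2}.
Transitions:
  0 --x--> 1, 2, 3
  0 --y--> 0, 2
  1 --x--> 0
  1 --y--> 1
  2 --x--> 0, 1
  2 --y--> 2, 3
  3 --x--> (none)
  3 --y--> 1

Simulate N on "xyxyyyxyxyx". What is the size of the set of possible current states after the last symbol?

Start: {0}
read x: {1, 2, 3}
read y: {1, 2, 3}
read x: {0, 1}
read y: {0, 1, 2}
read y: {0, 1, 2, 3}
read y: {0, 1, 2, 3}
read x: {0, 1, 2, 3}
read y: {0, 1, 2, 3}
read x: {0, 1, 2, 3}
read y: {0, 1, 2, 3}
read x: {0, 1, 2, 3}
Final reachable set {0, 1, 2, 3} has 4 states.

4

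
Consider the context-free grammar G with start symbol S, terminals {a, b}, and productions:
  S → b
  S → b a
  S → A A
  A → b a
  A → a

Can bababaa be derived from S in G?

no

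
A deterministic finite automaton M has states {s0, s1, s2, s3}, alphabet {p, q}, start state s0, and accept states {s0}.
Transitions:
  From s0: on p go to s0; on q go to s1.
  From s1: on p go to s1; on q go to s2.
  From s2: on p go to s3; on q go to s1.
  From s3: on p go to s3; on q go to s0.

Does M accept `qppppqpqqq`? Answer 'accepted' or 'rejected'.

s0 --q--> s1
s1 --p--> s1
s1 --p--> s1
s1 --p--> s1
s1 --p--> s1
s1 --q--> s2
s2 --p--> s3
s3 --q--> s0
s0 --q--> s1
s1 --q--> s2
End in state s2, which is not an accepting state.

rejected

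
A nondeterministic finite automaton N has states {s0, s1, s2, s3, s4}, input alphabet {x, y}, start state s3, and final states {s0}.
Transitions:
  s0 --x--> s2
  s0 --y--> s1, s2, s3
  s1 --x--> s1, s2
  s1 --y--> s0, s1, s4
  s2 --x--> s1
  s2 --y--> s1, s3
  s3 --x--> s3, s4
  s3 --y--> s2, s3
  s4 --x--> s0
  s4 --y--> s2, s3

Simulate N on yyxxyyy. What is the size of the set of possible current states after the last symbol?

Start: {s3}
read y: {s2, s3}
read y: {s1, s2, s3}
read x: {s1, s2, s3, s4}
read x: {s0, s1, s2, s3, s4}
read y: {s0, s1, s2, s3, s4}
read y: {s0, s1, s2, s3, s4}
read y: {s0, s1, s2, s3, s4}
Final reachable set {s0, s1, s2, s3, s4} has 5 states.

5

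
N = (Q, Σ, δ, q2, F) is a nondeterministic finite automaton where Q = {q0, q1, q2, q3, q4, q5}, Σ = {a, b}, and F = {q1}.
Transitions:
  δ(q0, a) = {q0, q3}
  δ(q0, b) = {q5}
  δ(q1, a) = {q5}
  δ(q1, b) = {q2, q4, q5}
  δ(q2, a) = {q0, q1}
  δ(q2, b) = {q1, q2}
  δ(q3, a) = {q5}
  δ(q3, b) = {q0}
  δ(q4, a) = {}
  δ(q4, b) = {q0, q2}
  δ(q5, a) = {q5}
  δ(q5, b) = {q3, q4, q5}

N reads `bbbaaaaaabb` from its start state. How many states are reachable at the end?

5

Start: {q2}
read b: {q1, q2}
read b: {q1, q2, q4, q5}
read b: {q0, q1, q2, q3, q4, q5}
read a: {q0, q1, q3, q5}
read a: {q0, q3, q5}
read a: {q0, q3, q5}
read a: {q0, q3, q5}
read a: {q0, q3, q5}
read a: {q0, q3, q5}
read b: {q0, q3, q4, q5}
read b: {q0, q2, q3, q4, q5}
Final reachable set {q0, q2, q3, q4, q5} has 5 states.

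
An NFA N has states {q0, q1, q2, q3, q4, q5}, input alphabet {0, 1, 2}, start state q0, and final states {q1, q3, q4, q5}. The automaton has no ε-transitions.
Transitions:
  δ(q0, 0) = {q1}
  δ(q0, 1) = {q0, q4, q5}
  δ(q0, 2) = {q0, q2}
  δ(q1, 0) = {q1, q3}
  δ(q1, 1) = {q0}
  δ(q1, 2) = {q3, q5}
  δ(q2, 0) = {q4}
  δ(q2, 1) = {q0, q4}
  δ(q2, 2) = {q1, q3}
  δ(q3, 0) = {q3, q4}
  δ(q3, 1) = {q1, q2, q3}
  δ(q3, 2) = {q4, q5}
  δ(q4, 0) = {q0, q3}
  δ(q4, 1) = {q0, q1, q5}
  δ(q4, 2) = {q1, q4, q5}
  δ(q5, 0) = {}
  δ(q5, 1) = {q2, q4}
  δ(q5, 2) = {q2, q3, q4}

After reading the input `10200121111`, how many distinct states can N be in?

Start: {q0}
read 1: {q0, q4, q5}
read 0: {q0, q1, q3}
read 2: {q0, q2, q3, q4, q5}
read 0: {q0, q1, q3, q4}
read 0: {q0, q1, q3, q4}
read 1: {q0, q1, q2, q3, q4, q5}
read 2: {q0, q1, q2, q3, q4, q5}
read 1: {q0, q1, q2, q3, q4, q5}
read 1: {q0, q1, q2, q3, q4, q5}
read 1: {q0, q1, q2, q3, q4, q5}
read 1: {q0, q1, q2, q3, q4, q5}
Final reachable set {q0, q1, q2, q3, q4, q5} has 6 states.

6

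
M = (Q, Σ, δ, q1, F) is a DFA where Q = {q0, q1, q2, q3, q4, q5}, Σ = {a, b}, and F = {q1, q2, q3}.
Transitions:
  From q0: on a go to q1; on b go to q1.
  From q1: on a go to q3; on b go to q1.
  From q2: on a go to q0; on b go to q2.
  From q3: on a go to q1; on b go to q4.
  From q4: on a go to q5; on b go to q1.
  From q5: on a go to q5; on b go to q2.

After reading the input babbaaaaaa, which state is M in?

q1

q1 --b--> q1
q1 --a--> q3
q3 --b--> q4
q4 --b--> q1
q1 --a--> q3
q3 --a--> q1
q1 --a--> q3
q3 --a--> q1
q1 --a--> q3
q3 --a--> q1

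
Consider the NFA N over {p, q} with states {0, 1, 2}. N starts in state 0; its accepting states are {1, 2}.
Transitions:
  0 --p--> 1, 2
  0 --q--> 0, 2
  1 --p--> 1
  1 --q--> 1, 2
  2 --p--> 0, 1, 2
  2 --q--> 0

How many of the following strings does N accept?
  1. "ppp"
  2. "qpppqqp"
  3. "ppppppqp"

3

"ppp": accepted
"qpppqqp": accepted
"ppppppqp": accepted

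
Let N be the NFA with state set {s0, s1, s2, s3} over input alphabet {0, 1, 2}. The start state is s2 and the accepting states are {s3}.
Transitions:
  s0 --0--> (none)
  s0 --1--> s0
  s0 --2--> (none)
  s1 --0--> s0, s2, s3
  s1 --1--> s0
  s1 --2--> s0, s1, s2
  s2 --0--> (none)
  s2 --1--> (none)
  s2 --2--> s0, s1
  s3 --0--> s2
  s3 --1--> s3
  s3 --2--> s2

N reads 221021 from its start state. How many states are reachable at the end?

0

Start: {s2}
read 2: {s0, s1}
read 2: {s0, s1, s2}
read 1: {s0}
read 0: {}
The reachable set is empty and stays empty for the remaining 2 symbols.
Final reachable set {} has 0 states.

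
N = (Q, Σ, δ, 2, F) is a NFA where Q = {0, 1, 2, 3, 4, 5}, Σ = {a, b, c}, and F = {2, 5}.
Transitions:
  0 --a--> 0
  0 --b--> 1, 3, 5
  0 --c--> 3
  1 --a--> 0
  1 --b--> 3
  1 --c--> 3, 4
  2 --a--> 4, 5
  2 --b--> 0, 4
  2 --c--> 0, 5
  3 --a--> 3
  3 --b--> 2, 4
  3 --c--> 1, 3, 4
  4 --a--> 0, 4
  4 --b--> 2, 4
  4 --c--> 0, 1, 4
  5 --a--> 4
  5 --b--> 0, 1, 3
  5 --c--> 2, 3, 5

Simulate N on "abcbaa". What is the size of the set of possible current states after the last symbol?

3

Start: {2}
read a: {4, 5}
read b: {0, 1, 2, 3, 4}
read c: {0, 1, 3, 4, 5}
read b: {0, 1, 2, 3, 4, 5}
read a: {0, 3, 4, 5}
read a: {0, 3, 4}
Final reachable set {0, 3, 4} has 3 states.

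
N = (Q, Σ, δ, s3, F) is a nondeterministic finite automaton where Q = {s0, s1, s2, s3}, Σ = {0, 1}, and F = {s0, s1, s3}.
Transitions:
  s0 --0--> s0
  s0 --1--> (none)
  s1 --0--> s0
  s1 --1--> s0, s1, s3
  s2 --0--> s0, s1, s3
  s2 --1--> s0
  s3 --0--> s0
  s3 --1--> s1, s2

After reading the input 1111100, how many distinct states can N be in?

1

Start: {s3}
read 1: {s1, s2}
read 1: {s0, s1, s3}
read 1: {s0, s1, s2, s3}
read 1: {s0, s1, s2, s3}
read 1: {s0, s1, s2, s3}
read 0: {s0, s1, s3}
read 0: {s0}
Final reachable set {s0} has 1 state.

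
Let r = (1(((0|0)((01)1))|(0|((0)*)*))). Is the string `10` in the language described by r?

Split as 1·0: 1 matches 1 and (((0|0)((01)1))|(0|((0)*)*)) matches 0.

yes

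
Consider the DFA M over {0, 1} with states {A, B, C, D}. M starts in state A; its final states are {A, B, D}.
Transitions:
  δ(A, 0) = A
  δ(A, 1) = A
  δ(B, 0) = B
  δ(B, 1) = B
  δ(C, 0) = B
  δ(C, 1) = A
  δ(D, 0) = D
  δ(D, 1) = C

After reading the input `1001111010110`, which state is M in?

A --1--> A
A --0--> A
A --0--> A
A --1--> A
A --1--> A
A --1--> A
A --1--> A
A --0--> A
A --1--> A
A --0--> A
A --1--> A
A --1--> A
A --0--> A

A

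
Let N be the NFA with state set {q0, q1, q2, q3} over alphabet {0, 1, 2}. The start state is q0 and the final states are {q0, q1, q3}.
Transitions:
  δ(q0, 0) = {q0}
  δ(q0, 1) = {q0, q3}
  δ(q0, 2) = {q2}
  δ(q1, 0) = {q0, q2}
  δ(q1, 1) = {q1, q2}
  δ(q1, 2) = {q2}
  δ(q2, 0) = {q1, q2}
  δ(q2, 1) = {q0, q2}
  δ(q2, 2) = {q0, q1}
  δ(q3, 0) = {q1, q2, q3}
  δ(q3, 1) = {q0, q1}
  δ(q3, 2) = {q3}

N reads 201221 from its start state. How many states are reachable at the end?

4

Start: {q0}
read 2: {q2}
read 0: {q1, q2}
read 1: {q0, q1, q2}
read 2: {q0, q1, q2}
read 2: {q0, q1, q2}
read 1: {q0, q1, q2, q3}
Final reachable set {q0, q1, q2, q3} has 4 states.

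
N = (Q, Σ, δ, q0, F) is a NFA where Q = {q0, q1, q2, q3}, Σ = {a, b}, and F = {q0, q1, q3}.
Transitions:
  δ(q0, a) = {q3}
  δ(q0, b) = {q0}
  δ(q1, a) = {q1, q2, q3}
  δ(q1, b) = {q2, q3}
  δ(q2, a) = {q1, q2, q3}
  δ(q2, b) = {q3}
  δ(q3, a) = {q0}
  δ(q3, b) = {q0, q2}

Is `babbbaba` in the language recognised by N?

Start: {q0}
read b: {q0}
read a: {q3}
read b: {q0, q2}
read b: {q0, q3}
read b: {q0, q2}
read a: {q1, q2, q3}
read b: {q0, q2, q3}
read a: {q0, q1, q2, q3}
Reachable ∩ accepting = {q0, q1, q3} — nonempty.

accepted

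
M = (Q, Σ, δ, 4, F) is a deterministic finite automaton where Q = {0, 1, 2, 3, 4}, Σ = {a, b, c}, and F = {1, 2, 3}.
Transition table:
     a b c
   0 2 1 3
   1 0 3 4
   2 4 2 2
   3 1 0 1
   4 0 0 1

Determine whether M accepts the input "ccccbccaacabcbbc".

rejected

4 --c--> 1
1 --c--> 4
4 --c--> 1
1 --c--> 4
4 --b--> 0
0 --c--> 3
3 --c--> 1
1 --a--> 0
0 --a--> 2
2 --c--> 2
2 --a--> 4
4 --b--> 0
0 --c--> 3
3 --b--> 0
0 --b--> 1
1 --c--> 4
End in state 4, which is not an accepting state.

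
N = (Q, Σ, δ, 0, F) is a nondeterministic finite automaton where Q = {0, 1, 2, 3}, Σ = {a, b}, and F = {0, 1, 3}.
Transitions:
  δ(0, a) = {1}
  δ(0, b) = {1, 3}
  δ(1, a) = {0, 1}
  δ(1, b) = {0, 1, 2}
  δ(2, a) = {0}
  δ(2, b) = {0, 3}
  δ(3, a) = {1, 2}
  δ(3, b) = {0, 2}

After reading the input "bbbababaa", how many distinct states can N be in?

Start: {0}
read b: {1, 3}
read b: {0, 1, 2}
read b: {0, 1, 2, 3}
read a: {0, 1, 2}
read b: {0, 1, 2, 3}
read a: {0, 1, 2}
read b: {0, 1, 2, 3}
read a: {0, 1, 2}
read a: {0, 1}
Final reachable set {0, 1} has 2 states.

2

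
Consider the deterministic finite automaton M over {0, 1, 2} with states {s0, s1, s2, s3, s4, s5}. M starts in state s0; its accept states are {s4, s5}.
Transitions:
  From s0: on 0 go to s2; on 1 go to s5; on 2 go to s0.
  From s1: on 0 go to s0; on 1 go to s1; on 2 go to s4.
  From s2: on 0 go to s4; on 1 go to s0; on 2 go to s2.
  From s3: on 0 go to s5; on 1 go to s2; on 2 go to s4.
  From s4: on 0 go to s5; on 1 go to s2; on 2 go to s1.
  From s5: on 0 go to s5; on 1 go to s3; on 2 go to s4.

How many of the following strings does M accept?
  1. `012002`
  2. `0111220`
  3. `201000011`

0

`012002`: rejected
`0111220`: rejected
`201000011`: rejected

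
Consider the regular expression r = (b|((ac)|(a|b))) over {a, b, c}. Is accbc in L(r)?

no

Neither b nor ((ac)|(a|b)) matches accbc.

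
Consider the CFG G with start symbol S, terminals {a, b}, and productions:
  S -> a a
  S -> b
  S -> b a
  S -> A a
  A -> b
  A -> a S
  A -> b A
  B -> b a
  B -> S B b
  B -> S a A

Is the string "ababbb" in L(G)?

no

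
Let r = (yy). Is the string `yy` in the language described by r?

yes

Split as y·y: y matches y and y matches y.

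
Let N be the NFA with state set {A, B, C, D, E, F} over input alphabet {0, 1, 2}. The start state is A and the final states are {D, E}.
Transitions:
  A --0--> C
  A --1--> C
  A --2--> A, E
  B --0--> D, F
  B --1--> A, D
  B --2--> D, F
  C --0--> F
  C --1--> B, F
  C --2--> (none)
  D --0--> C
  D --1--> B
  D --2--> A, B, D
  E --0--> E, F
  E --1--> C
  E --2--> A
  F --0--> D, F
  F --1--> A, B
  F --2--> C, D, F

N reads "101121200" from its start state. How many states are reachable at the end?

Start: {A}
read 1: {C}
read 0: {F}
read 1: {A, B}
read 1: {A, C, D}
read 2: {A, B, D, E}
read 1: {A, B, C, D}
read 2: {A, B, D, E, F}
read 0: {C, D, E, F}
read 0: {C, D, E, F}
Final reachable set {C, D, E, F} has 4 states.

4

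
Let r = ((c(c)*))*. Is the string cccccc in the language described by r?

yes

Split into 6 pieces c · c · c · c · c · c; each matches (c(c)*).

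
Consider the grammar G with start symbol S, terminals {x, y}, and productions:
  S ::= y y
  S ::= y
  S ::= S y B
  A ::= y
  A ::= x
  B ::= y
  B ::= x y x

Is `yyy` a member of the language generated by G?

yes

S ⇒ SyB ⇒ yyB ⇒ yyy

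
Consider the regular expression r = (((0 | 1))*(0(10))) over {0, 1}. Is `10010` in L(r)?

Split as 10·010: ((0|1))* matches 10 and (0(10)) matches 010.

yes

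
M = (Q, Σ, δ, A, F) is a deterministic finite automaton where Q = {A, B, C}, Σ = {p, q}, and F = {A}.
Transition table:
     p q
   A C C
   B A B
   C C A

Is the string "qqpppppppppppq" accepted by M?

A --q--> C
C --q--> A
A --p--> C
C --p--> C
C --p--> C
C --p--> C
C --p--> C
C --p--> C
C --p--> C
C --p--> C
C --p--> C
C --p--> C
C --p--> C
C --q--> A
End in state A, which is an accepting state.

accepted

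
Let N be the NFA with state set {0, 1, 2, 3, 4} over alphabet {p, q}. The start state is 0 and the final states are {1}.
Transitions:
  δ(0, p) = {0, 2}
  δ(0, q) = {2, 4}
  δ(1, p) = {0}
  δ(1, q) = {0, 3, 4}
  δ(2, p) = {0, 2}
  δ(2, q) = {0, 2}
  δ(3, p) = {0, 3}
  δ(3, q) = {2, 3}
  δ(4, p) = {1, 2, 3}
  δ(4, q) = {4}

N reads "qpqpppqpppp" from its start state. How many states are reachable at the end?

Start: {0}
read q: {2, 4}
read p: {0, 1, 2, 3}
read q: {0, 2, 3, 4}
read p: {0, 1, 2, 3}
read p: {0, 2, 3}
read p: {0, 2, 3}
read q: {0, 2, 3, 4}
read p: {0, 1, 2, 3}
read p: {0, 2, 3}
read p: {0, 2, 3}
read p: {0, 2, 3}
Final reachable set {0, 2, 3} has 3 states.

3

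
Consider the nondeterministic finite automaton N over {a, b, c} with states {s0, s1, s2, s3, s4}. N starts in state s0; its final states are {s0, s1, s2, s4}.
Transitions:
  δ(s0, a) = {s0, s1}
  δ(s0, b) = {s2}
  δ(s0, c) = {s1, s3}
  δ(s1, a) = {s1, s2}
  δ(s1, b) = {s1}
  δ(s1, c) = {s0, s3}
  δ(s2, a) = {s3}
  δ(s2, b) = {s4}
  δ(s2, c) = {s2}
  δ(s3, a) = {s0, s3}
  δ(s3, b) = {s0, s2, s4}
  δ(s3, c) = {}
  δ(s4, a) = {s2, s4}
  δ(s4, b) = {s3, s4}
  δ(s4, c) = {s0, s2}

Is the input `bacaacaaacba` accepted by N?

Start: {s0}
read b: {s2}
read a: {s3}
read c: {}
The reachable set is empty and stays empty for the remaining 9 symbols.
Reachable ∩ accepting = {} — empty.

rejected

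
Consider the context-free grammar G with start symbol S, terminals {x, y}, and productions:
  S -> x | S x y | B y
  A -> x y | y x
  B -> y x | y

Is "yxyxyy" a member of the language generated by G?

no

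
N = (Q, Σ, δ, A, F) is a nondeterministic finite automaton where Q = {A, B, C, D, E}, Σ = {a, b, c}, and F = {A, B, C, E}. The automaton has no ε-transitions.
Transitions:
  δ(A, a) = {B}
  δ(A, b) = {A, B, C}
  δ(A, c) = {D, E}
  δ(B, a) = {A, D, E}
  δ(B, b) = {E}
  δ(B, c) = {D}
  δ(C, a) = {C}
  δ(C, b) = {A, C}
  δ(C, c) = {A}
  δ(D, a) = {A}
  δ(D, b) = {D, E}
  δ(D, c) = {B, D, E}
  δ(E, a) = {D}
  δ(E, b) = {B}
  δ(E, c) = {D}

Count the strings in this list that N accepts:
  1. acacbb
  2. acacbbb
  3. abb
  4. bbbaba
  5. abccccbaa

acacbb: accepted
acacbbb: accepted
abb: accepted
bbbaba: accepted
abccccbaa: accepted

5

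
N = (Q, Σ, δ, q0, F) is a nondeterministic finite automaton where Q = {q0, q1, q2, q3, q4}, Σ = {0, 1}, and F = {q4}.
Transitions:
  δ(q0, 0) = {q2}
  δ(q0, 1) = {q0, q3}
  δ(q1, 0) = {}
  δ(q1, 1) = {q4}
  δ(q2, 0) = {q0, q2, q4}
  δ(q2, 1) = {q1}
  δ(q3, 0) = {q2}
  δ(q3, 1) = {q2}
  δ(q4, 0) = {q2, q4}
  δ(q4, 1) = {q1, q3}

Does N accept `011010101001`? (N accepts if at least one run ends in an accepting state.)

Start: {q0}
read 0: {q2}
read 1: {q1}
read 1: {q4}
read 0: {q2, q4}
read 1: {q1, q3}
read 0: {q2}
read 1: {q1}
read 0: {}
The reachable set is empty and stays empty for the remaining 4 symbols.
Reachable ∩ accepting = {} — empty.

rejected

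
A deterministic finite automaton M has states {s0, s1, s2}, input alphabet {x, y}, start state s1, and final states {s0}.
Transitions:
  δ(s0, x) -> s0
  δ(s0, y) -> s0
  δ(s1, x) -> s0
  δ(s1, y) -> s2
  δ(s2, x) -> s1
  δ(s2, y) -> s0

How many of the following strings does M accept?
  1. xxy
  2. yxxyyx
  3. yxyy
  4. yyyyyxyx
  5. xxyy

xxy: accepted
yxxyyx: accepted
yxyy: accepted
yyyyyxyx: accepted
xxyy: accepted

5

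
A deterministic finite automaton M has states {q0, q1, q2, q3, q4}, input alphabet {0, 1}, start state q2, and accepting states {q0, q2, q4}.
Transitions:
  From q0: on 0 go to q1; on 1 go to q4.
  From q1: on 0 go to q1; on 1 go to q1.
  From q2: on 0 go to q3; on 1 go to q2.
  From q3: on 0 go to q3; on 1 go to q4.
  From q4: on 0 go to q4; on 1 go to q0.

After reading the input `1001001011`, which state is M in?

q1

q2 --1--> q2
q2 --0--> q3
q3 --0--> q3
q3 --1--> q4
q4 --0--> q4
q4 --0--> q4
q4 --1--> q0
q0 --0--> q1
q1 --1--> q1
q1 --1--> q1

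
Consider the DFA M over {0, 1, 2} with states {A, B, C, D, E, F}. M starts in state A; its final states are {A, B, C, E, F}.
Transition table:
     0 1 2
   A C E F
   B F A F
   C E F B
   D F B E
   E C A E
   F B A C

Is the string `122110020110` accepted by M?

A --1--> E
E --2--> E
E --2--> E
E --1--> A
A --1--> E
E --0--> C
C --0--> E
E --2--> E
E --0--> C
C --1--> F
F --1--> A
A --0--> C
End in state C, which is an accepting state.

accepted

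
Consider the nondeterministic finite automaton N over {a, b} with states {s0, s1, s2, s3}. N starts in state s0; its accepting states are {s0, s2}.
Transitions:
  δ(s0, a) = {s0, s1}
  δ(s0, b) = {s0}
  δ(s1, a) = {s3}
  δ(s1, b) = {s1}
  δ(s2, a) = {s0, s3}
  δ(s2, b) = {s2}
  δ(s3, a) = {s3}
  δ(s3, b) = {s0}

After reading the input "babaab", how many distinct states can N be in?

Start: {s0}
read b: {s0}
read a: {s0, s1}
read b: {s0, s1}
read a: {s0, s1, s3}
read a: {s0, s1, s3}
read b: {s0, s1}
Final reachable set {s0, s1} has 2 states.

2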